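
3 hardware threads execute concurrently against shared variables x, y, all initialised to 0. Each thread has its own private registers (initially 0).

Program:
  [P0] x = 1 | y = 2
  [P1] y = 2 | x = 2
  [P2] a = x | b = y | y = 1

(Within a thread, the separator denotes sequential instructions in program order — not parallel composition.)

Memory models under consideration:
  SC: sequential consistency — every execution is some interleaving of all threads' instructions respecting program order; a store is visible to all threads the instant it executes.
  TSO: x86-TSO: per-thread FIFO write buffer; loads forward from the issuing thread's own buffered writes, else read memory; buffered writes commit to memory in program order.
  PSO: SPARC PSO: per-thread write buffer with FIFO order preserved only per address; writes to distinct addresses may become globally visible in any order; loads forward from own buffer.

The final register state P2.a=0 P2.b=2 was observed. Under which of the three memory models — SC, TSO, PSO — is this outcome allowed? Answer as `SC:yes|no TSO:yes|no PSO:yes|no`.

outcome vector order: (P2.a,P2.b)
[SC] allowed = {0/0 0/2 1/0 1/2 2/2}
[TSO] allowed = {0/0 0/2 1/0 1/2 2/2}
[PSO] allowed = {0/0 0/2 1/0 1/2 2/0 2/2}
target 0/2 ∈ {SC,TSO,PSO}

SC:yes TSO:yes PSO:yes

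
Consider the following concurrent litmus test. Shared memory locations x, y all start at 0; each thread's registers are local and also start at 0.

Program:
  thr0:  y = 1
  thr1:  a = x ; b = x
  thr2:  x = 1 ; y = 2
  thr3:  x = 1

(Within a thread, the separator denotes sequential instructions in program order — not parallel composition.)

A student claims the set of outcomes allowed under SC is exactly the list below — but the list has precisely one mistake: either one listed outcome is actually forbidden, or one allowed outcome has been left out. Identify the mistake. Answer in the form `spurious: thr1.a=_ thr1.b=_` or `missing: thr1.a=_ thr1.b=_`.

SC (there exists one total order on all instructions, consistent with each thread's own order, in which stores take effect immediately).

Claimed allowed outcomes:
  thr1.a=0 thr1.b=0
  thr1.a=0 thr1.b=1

outcome vector order: (thr1.a,thr1.b)
SC: 3 outcomes — {0/0 0/1 1/1}
SC∖claimed = {1/1}

missing: thr1.a=1 thr1.b=1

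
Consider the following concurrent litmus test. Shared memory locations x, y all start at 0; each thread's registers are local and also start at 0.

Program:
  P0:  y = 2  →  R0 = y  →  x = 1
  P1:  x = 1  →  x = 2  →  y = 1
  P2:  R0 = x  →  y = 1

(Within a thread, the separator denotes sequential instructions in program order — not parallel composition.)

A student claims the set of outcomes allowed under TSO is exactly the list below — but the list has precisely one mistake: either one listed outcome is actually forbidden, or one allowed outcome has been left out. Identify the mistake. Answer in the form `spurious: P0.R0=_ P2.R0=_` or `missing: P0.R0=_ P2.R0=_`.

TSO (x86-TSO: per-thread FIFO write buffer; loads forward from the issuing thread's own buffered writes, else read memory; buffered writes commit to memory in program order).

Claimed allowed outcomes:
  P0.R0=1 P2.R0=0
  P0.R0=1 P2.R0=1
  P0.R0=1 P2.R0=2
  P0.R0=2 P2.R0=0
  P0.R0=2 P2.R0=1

outcome vector order: (P0.R0,P2.R0)
under TSO → 10 11 12 20 21 22
TSO∖claimed = {22}

missing: P0.R0=2 P2.R0=2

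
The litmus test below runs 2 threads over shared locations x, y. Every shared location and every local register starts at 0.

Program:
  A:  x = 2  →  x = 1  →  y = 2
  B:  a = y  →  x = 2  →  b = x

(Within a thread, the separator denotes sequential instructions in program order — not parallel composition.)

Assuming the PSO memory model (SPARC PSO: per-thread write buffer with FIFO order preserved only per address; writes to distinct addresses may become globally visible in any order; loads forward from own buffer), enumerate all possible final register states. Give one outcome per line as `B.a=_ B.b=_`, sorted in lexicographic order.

outcome vector order: (B.a,B.b)
|PSO outcomes| = 4

B.a=0 B.b=1
B.a=0 B.b=2
B.a=2 B.b=1
B.a=2 B.b=2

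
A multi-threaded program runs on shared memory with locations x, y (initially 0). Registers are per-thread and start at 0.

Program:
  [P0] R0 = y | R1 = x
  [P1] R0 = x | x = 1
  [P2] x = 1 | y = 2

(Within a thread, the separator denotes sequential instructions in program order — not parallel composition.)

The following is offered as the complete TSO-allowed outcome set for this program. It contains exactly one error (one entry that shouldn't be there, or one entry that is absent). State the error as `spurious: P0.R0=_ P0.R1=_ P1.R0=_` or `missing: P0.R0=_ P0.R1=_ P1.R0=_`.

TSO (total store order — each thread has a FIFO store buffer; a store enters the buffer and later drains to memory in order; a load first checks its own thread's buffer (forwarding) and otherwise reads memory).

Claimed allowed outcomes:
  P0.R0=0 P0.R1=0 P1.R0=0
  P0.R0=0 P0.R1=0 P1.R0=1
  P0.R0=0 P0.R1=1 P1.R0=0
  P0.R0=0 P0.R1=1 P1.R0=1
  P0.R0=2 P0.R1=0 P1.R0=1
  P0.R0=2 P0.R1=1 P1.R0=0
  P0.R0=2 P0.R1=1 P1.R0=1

spurious: P0.R0=2 P0.R1=0 P1.R0=1

outcome vector order: (P0.R0,P0.R1,P1.R0)
TSO: 6 outcomes — {0/0/0 0/0/1 0/1/0 0/1/1 2/1/0 2/1/1}
claimed∖TSO = {2/0/1}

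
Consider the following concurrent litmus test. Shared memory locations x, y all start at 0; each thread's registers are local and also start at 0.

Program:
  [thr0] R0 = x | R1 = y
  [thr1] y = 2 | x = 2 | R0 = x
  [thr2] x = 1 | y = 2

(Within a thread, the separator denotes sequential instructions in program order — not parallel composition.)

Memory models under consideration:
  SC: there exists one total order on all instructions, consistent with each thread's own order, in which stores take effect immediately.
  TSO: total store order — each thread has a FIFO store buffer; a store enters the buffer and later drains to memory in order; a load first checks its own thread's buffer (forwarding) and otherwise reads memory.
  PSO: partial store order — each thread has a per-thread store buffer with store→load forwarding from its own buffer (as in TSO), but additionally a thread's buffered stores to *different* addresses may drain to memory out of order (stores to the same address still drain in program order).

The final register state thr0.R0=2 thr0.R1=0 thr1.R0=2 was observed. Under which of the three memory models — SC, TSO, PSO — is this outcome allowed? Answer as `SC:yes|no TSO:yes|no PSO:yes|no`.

SC:no TSO:no PSO:yes

outcome vector order: (thr0.R0,thr0.R1,thr1.R0)
SC (9): 0/0/1; 0/0/2; 0/2/1; 0/2/2; 1/0/2; 1/2/1; 1/2/2; 2/2/1; 2/2/2
TSO (9): 0/0/1; 0/0/2; 0/2/1; 0/2/2; 1/0/2; 1/2/1; 1/2/2; 2/2/1; 2/2/2
PSO (12): 0/0/1; 0/0/2; 0/2/1; 0/2/2; 1/0/1; 1/0/2; 1/2/1; 1/2/2; 2/0/1; 2/0/2; 2/2/1; 2/2/2
target 2/0/2 ∈ {PSO}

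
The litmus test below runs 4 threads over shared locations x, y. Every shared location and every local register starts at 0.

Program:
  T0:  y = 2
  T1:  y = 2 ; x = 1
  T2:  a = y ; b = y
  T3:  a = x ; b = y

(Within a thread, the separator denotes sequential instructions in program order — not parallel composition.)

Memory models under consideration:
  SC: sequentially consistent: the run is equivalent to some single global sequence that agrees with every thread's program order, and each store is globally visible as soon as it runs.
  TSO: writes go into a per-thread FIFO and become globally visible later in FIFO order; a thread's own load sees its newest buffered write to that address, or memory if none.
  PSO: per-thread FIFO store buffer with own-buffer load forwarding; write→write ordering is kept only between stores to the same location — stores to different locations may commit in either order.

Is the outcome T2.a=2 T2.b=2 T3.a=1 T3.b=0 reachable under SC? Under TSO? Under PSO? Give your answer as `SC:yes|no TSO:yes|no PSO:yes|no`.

SC:no TSO:no PSO:yes

outcome vector order: (T2.a,T2.b,T3.a,T3.b)
SC (9): (0,0,0,0), (0,0,0,2), (0,0,1,2), (0,2,0,0), (0,2,0,2), (0,2,1,2), (2,2,0,0), (2,2,0,2), (2,2,1,2)
TSO (9): (0,0,0,0), (0,0,0,2), (0,0,1,2), (0,2,0,0), (0,2,0,2), (0,2,1,2), (2,2,0,0), (2,2,0,2), (2,2,1,2)
PSO (12): (0,0,0,0), (0,0,0,2), (0,0,1,0), (0,0,1,2), (0,2,0,0), (0,2,0,2), (0,2,1,0), (0,2,1,2), (2,2,0,0), (2,2,0,2), (2,2,1,0), (2,2,1,2)
target (2,2,1,0) ∈ {PSO}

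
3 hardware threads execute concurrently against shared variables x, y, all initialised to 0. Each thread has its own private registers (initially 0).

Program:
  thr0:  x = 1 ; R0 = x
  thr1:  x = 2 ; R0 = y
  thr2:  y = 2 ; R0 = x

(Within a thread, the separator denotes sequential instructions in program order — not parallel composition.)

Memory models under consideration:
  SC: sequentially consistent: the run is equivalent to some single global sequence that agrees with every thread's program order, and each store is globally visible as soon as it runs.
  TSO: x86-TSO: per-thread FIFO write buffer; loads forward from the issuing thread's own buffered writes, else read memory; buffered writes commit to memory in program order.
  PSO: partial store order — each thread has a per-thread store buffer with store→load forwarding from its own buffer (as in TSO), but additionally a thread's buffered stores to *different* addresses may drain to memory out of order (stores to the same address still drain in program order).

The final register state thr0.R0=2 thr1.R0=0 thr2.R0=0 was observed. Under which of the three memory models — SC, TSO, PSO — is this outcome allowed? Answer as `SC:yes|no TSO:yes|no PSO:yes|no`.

outcome vector order: (thr0.R0,thr1.R0,thr2.R0)
SC: 9 outcomes — {(1,0,1), (1,0,2), (1,2,0), (1,2,1), (1,2,2), (2,0,2), (2,2,0), (2,2,1), (2,2,2)}
TSO: 12 outcomes — {(1,0,0), (1,0,1), (1,0,2), (1,2,0), (1,2,1), (1,2,2), (2,0,0), (2,0,1), (2,0,2), (2,2,0), (2,2,1), (2,2,2)}
PSO: 12 outcomes — {(1,0,0), (1,0,1), (1,0,2), (1,2,0), (1,2,1), (1,2,2), (2,0,0), (2,0,1), (2,0,2), (2,2,0), (2,2,1), (2,2,2)}
target (2,0,0) ∈ {TSO,PSO}

SC:no TSO:yes PSO:yes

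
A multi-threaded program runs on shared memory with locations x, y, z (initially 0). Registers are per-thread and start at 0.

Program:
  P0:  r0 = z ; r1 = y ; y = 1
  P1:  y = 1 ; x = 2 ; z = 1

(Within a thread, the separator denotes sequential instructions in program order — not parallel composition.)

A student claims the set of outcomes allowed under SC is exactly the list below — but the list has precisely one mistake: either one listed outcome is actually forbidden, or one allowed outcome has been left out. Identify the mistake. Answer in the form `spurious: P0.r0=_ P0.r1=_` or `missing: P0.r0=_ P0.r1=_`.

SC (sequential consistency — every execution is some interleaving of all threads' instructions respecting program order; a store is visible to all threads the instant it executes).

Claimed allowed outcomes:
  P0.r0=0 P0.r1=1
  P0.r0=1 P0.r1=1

outcome vector order: (P0.r0,P0.r1)
SC: 3 outcomes — {00; 01; 11}
SC∖claimed = {00}

missing: P0.r0=0 P0.r1=0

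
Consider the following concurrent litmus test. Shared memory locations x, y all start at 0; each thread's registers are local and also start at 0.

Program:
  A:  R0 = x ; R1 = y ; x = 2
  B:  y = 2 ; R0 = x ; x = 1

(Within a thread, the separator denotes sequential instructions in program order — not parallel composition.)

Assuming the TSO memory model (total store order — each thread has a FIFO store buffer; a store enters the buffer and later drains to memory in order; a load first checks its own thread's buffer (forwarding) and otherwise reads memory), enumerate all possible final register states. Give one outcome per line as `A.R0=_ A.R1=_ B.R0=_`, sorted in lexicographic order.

A.R0=0 A.R1=0 B.R0=0
A.R0=0 A.R1=0 B.R0=2
A.R0=0 A.R1=2 B.R0=0
A.R0=0 A.R1=2 B.R0=2
A.R0=1 A.R1=2 B.R0=0

outcome vector order: (A.R0,A.R1,B.R0)
|TSO outcomes| = 5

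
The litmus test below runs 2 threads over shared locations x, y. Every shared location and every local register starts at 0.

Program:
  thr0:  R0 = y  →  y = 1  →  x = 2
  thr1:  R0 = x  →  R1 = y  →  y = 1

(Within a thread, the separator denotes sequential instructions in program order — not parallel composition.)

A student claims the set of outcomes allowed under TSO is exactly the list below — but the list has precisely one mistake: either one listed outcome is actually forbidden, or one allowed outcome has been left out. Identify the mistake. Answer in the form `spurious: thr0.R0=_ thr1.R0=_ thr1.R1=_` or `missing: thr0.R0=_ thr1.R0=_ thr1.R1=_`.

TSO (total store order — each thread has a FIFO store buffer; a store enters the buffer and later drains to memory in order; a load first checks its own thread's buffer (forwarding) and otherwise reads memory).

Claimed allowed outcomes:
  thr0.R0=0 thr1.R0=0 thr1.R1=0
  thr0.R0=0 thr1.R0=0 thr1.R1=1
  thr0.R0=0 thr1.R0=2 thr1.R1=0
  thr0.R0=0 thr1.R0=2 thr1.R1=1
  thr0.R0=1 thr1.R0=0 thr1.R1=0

spurious: thr0.R0=0 thr1.R0=2 thr1.R1=0

outcome vector order: (thr0.R0,thr1.R0,thr1.R1)
TSO (4): 000, 001, 021, 100
claimed∖TSO = {020}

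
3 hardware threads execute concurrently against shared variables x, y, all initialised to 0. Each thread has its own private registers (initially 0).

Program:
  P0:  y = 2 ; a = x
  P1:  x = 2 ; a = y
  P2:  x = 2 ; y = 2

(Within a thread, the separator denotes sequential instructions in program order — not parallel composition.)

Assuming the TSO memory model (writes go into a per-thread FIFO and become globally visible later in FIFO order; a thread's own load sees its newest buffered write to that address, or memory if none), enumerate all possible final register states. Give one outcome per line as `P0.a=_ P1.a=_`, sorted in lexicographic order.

outcome vector order: (P0.a,P1.a)
|TSO outcomes| = 4

P0.a=0 P1.a=0
P0.a=0 P1.a=2
P0.a=2 P1.a=0
P0.a=2 P1.a=2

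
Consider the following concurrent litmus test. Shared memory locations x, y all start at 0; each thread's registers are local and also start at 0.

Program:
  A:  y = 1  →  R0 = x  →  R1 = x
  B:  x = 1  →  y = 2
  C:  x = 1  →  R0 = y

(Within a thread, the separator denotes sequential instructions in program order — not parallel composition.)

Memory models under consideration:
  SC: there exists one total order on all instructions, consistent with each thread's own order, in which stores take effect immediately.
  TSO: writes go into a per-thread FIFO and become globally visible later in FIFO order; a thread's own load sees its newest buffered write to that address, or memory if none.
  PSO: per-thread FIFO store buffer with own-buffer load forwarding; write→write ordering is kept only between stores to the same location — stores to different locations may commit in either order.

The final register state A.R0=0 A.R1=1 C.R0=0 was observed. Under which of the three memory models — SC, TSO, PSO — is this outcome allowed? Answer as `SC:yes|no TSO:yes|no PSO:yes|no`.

SC:no TSO:yes PSO:yes

outcome vector order: (A.R0,A.R1,C.R0)
under SC → 001; 002; 011; 012; 110; 111; 112
under TSO → 000; 001; 002; 010; 011; 012; 110; 111; 112
under PSO → 000; 001; 002; 010; 011; 012; 110; 111; 112
target 010 ∈ {TSO,PSO}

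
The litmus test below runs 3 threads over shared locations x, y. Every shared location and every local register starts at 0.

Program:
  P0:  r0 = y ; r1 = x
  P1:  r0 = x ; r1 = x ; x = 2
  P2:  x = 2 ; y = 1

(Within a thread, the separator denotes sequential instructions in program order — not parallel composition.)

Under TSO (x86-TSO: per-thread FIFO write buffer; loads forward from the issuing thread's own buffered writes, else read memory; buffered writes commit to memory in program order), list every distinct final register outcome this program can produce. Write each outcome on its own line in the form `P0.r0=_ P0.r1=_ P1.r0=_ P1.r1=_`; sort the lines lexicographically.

outcome vector order: (P0.r0,P0.r1,P1.r0,P1.r1)
|TSO outcomes| = 9

P0.r0=0 P0.r1=0 P1.r0=0 P1.r1=0
P0.r0=0 P0.r1=0 P1.r0=0 P1.r1=2
P0.r0=0 P0.r1=0 P1.r0=2 P1.r1=2
P0.r0=0 P0.r1=2 P1.r0=0 P1.r1=0
P0.r0=0 P0.r1=2 P1.r0=0 P1.r1=2
P0.r0=0 P0.r1=2 P1.r0=2 P1.r1=2
P0.r0=1 P0.r1=2 P1.r0=0 P1.r1=0
P0.r0=1 P0.r1=2 P1.r0=0 P1.r1=2
P0.r0=1 P0.r1=2 P1.r0=2 P1.r1=2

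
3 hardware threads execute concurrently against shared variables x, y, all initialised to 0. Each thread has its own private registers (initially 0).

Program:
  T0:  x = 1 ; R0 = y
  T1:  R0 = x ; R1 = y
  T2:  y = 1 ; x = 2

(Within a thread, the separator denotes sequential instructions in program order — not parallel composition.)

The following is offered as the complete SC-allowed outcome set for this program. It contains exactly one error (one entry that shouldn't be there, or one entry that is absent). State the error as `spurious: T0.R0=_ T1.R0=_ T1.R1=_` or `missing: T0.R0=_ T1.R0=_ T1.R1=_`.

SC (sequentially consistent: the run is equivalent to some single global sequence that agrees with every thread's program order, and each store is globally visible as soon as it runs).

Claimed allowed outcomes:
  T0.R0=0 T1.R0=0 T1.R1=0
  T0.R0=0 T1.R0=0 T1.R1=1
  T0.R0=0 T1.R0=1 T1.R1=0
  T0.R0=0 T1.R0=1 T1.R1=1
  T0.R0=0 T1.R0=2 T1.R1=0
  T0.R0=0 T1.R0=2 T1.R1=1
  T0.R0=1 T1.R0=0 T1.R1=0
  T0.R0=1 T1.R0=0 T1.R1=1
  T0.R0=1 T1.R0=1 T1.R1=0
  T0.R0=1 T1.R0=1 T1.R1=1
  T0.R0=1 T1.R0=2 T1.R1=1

outcome vector order: (T0.R0,T1.R0,T1.R1)
[SC] allowed = {000, 001, 010, 011, 021, 100, 101, 110, 111, 121}
claimed∖SC = {020}

spurious: T0.R0=0 T1.R0=2 T1.R1=0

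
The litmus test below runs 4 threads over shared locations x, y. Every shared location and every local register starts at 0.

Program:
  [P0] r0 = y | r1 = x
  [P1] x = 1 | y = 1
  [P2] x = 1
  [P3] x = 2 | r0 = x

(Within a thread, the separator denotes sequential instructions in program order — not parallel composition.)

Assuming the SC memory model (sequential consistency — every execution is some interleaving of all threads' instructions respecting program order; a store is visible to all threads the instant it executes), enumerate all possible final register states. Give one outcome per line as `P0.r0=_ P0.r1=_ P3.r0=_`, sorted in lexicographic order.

outcome vector order: (P0.r0,P0.r1,P3.r0)
|SC outcomes| = 10

P0.r0=0 P0.r1=0 P3.r0=1
P0.r0=0 P0.r1=0 P3.r0=2
P0.r0=0 P0.r1=1 P3.r0=1
P0.r0=0 P0.r1=1 P3.r0=2
P0.r0=0 P0.r1=2 P3.r0=1
P0.r0=0 P0.r1=2 P3.r0=2
P0.r0=1 P0.r1=1 P3.r0=1
P0.r0=1 P0.r1=1 P3.r0=2
P0.r0=1 P0.r1=2 P3.r0=1
P0.r0=1 P0.r1=2 P3.r0=2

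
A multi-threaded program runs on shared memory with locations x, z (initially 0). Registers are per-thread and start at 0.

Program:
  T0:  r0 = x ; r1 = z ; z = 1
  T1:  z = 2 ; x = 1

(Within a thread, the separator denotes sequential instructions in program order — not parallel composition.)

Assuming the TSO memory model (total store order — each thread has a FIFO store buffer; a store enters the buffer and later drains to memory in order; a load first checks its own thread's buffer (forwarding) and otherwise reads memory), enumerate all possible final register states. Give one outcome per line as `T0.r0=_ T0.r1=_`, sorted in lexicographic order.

outcome vector order: (T0.r0,T0.r1)
|TSO outcomes| = 3

T0.r0=0 T0.r1=0
T0.r0=0 T0.r1=2
T0.r0=1 T0.r1=2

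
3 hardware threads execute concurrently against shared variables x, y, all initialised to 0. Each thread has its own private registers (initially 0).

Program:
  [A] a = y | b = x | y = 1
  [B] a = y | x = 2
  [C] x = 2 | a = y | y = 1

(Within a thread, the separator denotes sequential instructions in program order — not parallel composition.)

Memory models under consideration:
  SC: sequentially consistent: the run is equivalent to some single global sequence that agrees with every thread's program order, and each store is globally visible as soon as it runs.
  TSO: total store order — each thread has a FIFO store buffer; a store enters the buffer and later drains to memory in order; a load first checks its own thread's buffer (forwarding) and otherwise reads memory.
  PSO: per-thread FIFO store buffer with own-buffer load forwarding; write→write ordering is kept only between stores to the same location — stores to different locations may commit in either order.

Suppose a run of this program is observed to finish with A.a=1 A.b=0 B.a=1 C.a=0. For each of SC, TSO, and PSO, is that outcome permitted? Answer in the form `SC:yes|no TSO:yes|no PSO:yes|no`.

outcome vector order: (A.a,A.b,B.a,C.a)
SC: 10 outcomes — {(0,0,0,0), (0,0,0,1), (0,0,1,0), (0,0,1,1), (0,2,0,0), (0,2,0,1), (0,2,1,0), (0,2,1,1), (1,2,0,0), (1,2,1,0)}
TSO: 10 outcomes — {(0,0,0,0), (0,0,0,1), (0,0,1,0), (0,0,1,1), (0,2,0,0), (0,2,0,1), (0,2,1,0), (0,2,1,1), (1,2,0,0), (1,2,1,0)}
PSO: 12 outcomes — {(0,0,0,0), (0,0,0,1), (0,0,1,0), (0,0,1,1), (0,2,0,0), (0,2,0,1), (0,2,1,0), (0,2,1,1), (1,0,0,0), (1,0,1,0), (1,2,0,0), (1,2,1,0)}
target (1,0,1,0) ∈ {PSO}

SC:no TSO:no PSO:yes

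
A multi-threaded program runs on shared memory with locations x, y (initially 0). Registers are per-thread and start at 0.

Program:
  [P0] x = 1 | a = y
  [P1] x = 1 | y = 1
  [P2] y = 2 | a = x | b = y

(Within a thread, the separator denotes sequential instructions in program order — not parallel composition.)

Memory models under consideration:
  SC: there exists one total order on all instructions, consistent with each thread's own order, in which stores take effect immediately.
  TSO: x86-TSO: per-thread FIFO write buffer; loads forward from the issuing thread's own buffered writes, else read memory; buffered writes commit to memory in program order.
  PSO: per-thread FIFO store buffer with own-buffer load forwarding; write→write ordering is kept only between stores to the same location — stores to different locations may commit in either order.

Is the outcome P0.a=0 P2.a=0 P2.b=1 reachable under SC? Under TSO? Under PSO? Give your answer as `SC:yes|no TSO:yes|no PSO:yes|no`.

outcome vector order: (P0.a,P2.a,P2.b)
under SC → 0/1/1 0/1/2 1/0/1 1/0/2 1/1/1 1/1/2 2/0/1 2/0/2 2/1/1 2/1/2
under TSO → 0/0/1 0/0/2 0/1/1 0/1/2 1/0/1 1/0/2 1/1/1 1/1/2 2/0/1 2/0/2 2/1/1 2/1/2
under PSO → 0/0/1 0/0/2 0/1/1 0/1/2 1/0/1 1/0/2 1/1/1 1/1/2 2/0/1 2/0/2 2/1/1 2/1/2
target 0/0/1 ∈ {TSO,PSO}

SC:no TSO:yes PSO:yes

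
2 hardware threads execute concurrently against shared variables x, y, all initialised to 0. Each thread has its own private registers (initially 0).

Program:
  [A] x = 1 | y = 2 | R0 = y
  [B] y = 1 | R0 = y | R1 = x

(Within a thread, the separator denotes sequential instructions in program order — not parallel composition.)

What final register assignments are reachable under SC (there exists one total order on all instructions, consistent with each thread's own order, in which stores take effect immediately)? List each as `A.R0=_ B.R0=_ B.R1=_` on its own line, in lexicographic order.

A.R0=1 B.R0=1 B.R1=1
A.R0=2 B.R0=1 B.R1=0
A.R0=2 B.R0=1 B.R1=1
A.R0=2 B.R0=2 B.R1=1

outcome vector order: (A.R0,B.R0,B.R1)
|SC outcomes| = 4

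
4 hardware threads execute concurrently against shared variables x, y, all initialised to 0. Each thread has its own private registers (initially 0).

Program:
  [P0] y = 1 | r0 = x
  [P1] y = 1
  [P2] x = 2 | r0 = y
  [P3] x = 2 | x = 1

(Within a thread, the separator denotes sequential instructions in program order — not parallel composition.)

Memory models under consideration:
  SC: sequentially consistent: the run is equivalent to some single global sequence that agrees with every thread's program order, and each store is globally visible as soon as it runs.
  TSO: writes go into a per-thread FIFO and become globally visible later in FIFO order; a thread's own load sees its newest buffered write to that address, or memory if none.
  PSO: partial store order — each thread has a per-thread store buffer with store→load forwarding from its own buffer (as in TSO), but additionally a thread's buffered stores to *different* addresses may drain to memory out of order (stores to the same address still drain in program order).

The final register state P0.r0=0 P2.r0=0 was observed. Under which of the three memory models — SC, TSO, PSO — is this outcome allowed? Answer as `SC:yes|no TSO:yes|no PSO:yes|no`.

SC:no TSO:yes PSO:yes

outcome vector order: (P0.r0,P2.r0)
under SC → 01; 10; 11; 20; 21
under TSO → 00; 01; 10; 11; 20; 21
under PSO → 00; 01; 10; 11; 20; 21
target 00 ∈ {TSO,PSO}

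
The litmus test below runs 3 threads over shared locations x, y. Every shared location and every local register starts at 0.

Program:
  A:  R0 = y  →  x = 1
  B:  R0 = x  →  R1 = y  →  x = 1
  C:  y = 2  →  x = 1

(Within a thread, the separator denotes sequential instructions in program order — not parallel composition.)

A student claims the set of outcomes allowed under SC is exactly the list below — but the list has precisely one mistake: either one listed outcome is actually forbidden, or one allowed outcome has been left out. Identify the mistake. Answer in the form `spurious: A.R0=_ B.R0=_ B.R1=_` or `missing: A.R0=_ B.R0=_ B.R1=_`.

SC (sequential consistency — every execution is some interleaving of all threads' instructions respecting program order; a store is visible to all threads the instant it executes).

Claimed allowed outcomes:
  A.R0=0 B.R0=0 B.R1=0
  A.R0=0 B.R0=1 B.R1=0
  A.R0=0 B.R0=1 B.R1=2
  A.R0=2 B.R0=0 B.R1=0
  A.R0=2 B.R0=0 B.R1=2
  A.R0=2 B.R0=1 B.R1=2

outcome vector order: (A.R0,B.R0,B.R1)
SC (7): 0/0/0, 0/0/2, 0/1/0, 0/1/2, 2/0/0, 2/0/2, 2/1/2
SC∖claimed = {0/0/2}

missing: A.R0=0 B.R0=0 B.R1=2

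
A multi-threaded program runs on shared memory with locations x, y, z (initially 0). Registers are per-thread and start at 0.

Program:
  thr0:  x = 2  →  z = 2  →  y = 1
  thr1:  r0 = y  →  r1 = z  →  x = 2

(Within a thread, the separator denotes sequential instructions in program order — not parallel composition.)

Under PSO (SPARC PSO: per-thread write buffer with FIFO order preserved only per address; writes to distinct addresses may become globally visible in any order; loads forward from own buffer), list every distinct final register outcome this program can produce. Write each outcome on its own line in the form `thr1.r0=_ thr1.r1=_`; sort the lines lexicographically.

outcome vector order: (thr1.r0,thr1.r1)
|PSO outcomes| = 4

thr1.r0=0 thr1.r1=0
thr1.r0=0 thr1.r1=2
thr1.r0=1 thr1.r1=0
thr1.r0=1 thr1.r1=2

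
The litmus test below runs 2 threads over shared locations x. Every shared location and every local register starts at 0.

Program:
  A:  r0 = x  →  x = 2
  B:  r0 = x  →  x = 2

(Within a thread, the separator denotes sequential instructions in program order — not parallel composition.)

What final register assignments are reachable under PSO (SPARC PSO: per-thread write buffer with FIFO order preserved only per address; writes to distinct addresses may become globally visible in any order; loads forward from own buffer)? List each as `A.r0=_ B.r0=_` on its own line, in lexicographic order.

outcome vector order: (A.r0,B.r0)
|PSO outcomes| = 3

A.r0=0 B.r0=0
A.r0=0 B.r0=2
A.r0=2 B.r0=0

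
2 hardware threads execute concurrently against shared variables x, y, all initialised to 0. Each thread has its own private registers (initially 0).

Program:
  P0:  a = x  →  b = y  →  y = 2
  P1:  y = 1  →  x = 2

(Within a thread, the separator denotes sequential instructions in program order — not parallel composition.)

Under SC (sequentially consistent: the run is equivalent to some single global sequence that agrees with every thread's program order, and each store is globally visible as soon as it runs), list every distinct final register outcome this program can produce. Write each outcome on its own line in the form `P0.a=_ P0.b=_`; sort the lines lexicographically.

P0.a=0 P0.b=0
P0.a=0 P0.b=1
P0.a=2 P0.b=1

outcome vector order: (P0.a,P0.b)
|SC outcomes| = 3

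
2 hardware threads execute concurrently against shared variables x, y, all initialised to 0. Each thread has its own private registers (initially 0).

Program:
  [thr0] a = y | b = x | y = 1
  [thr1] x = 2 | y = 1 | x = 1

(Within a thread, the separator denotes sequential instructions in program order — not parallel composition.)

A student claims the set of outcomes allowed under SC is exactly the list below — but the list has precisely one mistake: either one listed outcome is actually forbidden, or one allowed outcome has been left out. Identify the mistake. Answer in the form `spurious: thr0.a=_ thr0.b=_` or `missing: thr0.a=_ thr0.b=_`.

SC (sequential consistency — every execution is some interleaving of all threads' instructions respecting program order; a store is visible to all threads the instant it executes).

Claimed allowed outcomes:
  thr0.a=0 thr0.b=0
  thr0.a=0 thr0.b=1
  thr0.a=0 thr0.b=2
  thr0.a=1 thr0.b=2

outcome vector order: (thr0.a,thr0.b)
under SC → 0/0, 0/1, 0/2, 1/1, 1/2
SC∖claimed = {1/1}

missing: thr0.a=1 thr0.b=1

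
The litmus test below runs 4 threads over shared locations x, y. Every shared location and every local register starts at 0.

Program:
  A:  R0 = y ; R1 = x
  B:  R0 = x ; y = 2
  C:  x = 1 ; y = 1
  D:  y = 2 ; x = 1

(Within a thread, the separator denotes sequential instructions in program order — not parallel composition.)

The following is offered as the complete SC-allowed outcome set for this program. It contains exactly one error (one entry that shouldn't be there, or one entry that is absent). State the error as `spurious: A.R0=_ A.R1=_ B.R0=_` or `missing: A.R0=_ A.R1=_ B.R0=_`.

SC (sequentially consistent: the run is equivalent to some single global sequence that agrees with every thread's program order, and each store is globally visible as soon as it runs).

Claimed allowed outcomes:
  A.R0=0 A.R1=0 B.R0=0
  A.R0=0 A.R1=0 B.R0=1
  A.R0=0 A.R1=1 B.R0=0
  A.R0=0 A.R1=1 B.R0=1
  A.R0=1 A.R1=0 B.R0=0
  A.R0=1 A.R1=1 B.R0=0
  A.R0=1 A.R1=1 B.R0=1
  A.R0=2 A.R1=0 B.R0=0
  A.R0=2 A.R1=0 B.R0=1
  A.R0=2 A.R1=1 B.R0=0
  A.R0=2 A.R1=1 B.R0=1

spurious: A.R0=1 A.R1=0 B.R0=0

outcome vector order: (A.R0,A.R1,B.R0)
SC: 10 outcomes — {0/0/0 0/0/1 0/1/0 0/1/1 1/1/0 1/1/1 2/0/0 2/0/1 2/1/0 2/1/1}
claimed∖SC = {1/0/0}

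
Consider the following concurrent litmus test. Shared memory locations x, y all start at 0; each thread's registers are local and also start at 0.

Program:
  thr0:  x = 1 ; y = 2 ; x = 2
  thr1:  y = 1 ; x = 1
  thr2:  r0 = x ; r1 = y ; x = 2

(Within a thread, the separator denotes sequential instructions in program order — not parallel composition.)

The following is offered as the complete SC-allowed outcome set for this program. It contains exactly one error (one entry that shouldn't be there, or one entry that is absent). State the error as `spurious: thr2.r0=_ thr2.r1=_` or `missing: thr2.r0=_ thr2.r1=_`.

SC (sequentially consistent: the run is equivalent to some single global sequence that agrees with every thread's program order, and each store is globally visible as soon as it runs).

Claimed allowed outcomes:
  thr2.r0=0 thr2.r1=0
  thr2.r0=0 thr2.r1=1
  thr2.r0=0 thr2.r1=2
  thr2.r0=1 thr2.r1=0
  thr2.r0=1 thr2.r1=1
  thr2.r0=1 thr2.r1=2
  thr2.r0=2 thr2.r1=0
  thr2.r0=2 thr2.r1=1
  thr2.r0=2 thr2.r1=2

outcome vector order: (thr2.r0,thr2.r1)
[SC] allowed = {(0,0) (0,1) (0,2) (1,0) (1,1) (1,2) (2,1) (2,2)}
claimed∖SC = {(2,0)}

spurious: thr2.r0=2 thr2.r1=0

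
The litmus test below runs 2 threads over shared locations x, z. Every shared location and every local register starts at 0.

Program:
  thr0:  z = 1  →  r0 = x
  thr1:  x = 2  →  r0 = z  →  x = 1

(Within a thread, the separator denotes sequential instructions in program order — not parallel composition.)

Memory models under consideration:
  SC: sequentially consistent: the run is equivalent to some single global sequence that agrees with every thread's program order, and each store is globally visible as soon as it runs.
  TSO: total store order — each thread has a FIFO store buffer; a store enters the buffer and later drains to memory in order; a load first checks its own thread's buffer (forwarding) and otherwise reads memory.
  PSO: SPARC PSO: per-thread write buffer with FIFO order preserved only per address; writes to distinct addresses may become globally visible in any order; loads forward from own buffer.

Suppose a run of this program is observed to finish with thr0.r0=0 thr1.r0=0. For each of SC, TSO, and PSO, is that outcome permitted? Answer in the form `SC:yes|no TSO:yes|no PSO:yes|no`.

SC:no TSO:yes PSO:yes

outcome vector order: (thr0.r0,thr1.r0)
SC (5): <0 1>; <1 0>; <1 1>; <2 0>; <2 1>
TSO (6): <0 0>; <0 1>; <1 0>; <1 1>; <2 0>; <2 1>
PSO (6): <0 0>; <0 1>; <1 0>; <1 1>; <2 0>; <2 1>
target <0 0> ∈ {TSO,PSO}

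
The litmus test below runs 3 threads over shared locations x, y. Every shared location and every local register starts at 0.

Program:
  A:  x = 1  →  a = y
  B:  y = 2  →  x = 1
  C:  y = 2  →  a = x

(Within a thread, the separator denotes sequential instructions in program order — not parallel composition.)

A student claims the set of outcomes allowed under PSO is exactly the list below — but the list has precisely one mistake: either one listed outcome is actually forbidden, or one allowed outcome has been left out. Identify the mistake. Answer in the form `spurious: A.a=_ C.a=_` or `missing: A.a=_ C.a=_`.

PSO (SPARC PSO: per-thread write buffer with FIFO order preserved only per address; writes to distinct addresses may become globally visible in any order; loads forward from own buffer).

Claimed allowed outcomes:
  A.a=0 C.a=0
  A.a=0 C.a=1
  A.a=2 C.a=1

outcome vector order: (A.a,C.a)
PSO (4): (0,0), (0,1), (2,0), (2,1)
PSO∖claimed = {(2,0)}

missing: A.a=2 C.a=0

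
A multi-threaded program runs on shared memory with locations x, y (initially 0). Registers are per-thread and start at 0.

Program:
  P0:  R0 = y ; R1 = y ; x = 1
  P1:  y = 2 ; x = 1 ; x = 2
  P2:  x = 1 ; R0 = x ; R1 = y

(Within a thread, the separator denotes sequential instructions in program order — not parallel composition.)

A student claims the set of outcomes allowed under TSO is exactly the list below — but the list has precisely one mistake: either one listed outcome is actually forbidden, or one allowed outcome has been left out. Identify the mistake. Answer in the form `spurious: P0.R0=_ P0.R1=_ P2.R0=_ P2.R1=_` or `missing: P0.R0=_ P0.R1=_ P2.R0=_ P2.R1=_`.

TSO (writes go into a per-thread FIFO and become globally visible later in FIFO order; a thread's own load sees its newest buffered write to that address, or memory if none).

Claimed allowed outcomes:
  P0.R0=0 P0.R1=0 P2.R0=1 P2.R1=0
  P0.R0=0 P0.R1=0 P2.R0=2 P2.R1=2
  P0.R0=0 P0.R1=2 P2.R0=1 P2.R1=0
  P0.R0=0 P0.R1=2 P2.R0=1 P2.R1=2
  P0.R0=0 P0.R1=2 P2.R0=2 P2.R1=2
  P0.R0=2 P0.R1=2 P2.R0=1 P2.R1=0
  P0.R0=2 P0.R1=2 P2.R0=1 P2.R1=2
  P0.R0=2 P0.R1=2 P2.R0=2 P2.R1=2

missing: P0.R0=0 P0.R1=0 P2.R0=1 P2.R1=2

outcome vector order: (P0.R0,P0.R1,P2.R0,P2.R1)
TSO (9): (0,0,1,0), (0,0,1,2), (0,0,2,2), (0,2,1,0), (0,2,1,2), (0,2,2,2), (2,2,1,0), (2,2,1,2), (2,2,2,2)
TSO∖claimed = {(0,0,1,2)}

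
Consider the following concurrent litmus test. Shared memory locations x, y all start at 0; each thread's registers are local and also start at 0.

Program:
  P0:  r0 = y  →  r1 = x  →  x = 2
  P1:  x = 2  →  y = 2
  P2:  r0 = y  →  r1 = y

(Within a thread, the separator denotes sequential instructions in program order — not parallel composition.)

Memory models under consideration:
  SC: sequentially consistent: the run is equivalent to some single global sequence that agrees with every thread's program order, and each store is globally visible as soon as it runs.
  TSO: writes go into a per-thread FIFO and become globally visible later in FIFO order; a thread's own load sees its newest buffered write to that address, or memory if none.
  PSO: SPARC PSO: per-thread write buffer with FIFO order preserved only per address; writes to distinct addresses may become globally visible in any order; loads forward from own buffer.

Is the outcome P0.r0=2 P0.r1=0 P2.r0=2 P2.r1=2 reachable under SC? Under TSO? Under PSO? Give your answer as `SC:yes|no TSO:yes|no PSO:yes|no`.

outcome vector order: (P0.r0,P0.r1,P2.r0,P2.r1)
[SC] allowed = {0/0/0/0, 0/0/0/2, 0/0/2/2, 0/2/0/0, 0/2/0/2, 0/2/2/2, 2/2/0/0, 2/2/0/2, 2/2/2/2}
[TSO] allowed = {0/0/0/0, 0/0/0/2, 0/0/2/2, 0/2/0/0, 0/2/0/2, 0/2/2/2, 2/2/0/0, 2/2/0/2, 2/2/2/2}
[PSO] allowed = {0/0/0/0, 0/0/0/2, 0/0/2/2, 0/2/0/0, 0/2/0/2, 0/2/2/2, 2/0/0/0, 2/0/0/2, 2/0/2/2, 2/2/0/0, 2/2/0/2, 2/2/2/2}
target 2/0/2/2 ∈ {PSO}

SC:no TSO:no PSO:yes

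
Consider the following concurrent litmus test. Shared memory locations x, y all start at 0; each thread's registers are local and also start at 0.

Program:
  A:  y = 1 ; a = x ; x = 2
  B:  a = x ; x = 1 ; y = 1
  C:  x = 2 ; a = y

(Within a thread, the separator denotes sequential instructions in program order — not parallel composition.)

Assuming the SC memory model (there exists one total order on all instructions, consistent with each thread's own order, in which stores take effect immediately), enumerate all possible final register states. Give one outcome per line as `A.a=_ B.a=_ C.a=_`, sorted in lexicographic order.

A.a=0 B.a=0 C.a=1
A.a=0 B.a=2 C.a=1
A.a=1 B.a=0 C.a=0
A.a=1 B.a=0 C.a=1
A.a=1 B.a=2 C.a=0
A.a=1 B.a=2 C.a=1
A.a=2 B.a=0 C.a=0
A.a=2 B.a=0 C.a=1
A.a=2 B.a=2 C.a=0
A.a=2 B.a=2 C.a=1

outcome vector order: (A.a,B.a,C.a)
|SC outcomes| = 10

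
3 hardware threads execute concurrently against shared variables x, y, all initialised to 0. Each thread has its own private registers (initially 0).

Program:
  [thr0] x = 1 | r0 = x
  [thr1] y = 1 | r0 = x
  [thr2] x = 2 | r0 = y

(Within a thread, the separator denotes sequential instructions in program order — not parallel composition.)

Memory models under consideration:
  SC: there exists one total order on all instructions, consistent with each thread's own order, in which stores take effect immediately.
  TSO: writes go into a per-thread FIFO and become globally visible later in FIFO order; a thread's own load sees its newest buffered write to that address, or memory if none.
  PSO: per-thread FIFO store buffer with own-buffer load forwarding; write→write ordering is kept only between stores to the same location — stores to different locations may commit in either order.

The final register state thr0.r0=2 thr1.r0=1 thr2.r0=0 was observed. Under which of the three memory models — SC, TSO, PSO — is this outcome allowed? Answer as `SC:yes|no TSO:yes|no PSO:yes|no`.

outcome vector order: (thr0.r0,thr1.r0,thr2.r0)
under SC → (1,0,1); (1,1,0); (1,1,1); (1,2,0); (1,2,1); (2,0,1); (2,1,1); (2,2,0); (2,2,1)
under TSO → (1,0,0); (1,0,1); (1,1,0); (1,1,1); (1,2,0); (1,2,1); (2,0,0); (2,0,1); (2,1,0); (2,1,1); (2,2,0); (2,2,1)
under PSO → (1,0,0); (1,0,1); (1,1,0); (1,1,1); (1,2,0); (1,2,1); (2,0,0); (2,0,1); (2,1,0); (2,1,1); (2,2,0); (2,2,1)
target (2,1,0) ∈ {TSO,PSO}

SC:no TSO:yes PSO:yes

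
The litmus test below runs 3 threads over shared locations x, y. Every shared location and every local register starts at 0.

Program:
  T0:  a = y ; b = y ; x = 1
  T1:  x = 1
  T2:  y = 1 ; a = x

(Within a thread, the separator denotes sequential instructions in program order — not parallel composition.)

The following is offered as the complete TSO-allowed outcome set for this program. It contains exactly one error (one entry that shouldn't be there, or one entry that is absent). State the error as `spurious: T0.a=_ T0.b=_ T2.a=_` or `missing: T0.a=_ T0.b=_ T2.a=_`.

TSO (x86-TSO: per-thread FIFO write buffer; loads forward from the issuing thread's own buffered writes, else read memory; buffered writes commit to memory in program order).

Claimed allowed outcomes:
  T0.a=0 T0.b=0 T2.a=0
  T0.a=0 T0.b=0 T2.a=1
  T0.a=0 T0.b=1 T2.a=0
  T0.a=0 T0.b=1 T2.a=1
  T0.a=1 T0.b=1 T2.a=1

missing: T0.a=1 T0.b=1 T2.a=0

outcome vector order: (T0.a,T0.b,T2.a)
TSO: 6 outcomes — {000, 001, 010, 011, 110, 111}
TSO∖claimed = {110}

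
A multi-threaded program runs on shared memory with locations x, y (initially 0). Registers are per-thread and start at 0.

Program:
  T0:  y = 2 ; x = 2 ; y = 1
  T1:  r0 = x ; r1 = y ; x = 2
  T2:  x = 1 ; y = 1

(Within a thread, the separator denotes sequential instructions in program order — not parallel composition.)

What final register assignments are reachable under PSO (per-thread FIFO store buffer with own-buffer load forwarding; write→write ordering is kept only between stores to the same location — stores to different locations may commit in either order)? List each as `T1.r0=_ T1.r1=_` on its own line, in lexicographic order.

outcome vector order: (T1.r0,T1.r1)
|PSO outcomes| = 9

T1.r0=0 T1.r1=0
T1.r0=0 T1.r1=1
T1.r0=0 T1.r1=2
T1.r0=1 T1.r1=0
T1.r0=1 T1.r1=1
T1.r0=1 T1.r1=2
T1.r0=2 T1.r1=0
T1.r0=2 T1.r1=1
T1.r0=2 T1.r1=2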